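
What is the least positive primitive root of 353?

φ(353) = 353 − 1 = 352 = 2^5 · 11.
Test candidates g = 2, 3, … against the prime factors q ∈ {2, 11} of φ(353): g is a generator iff g^(352/q) ≢ 1 for every such q.
g = 2: 2^176 ≡ 1 — hits 1, so not a primitive root.
g = 3: 3^176 ≡ 352; 3^32 ≡ 140 — none is 1, so 3 is a primitive root.
So 3 is the smallest generator of (Z/353Z)^×.

3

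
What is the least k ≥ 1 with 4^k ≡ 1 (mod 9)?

3

ord(4) | φ(9) = φ(3^2) = 3·(3−1) = 6 = 2 · 3.
Divisors of 6: 1, 2, 3, 6.
Evaluate successive powers at the divisors of 6:
4^1 ≡ 4 (mod 9)
4^2 ≡ 7 (mod 9)
4^3 ≡ 1 (mod 9) ✓
Therefore the multiplicative order of 4 modulo 9 is 3.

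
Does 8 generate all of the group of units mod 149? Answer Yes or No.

φ(149) = 149 − 1 = 148 = 2^2 · 37.
An element g generates (Z/149Z)^× iff g^(148/q) ≢ 1 (mod 149) for each prime q ∈ {2, 37}.
8^74 ≡ 148 (mod 149)  [q = 2: ≢ 1 ✓]
8^4 ≡ 73 (mod 149)  [q = 37: ≢ 1 ✓]
None equal 1, so ord_149(8) = 148: 8 is a primitive root.

Yes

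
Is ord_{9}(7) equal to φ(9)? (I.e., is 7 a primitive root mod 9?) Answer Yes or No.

No

φ(9) = φ(3^2) = 3·(3−1) = 6 = 2 · 3.
It suffices to check that the order of 7 is not a proper divisor of 6: compute 7^(6/q) for q ∈ {2, 3}.
7^3 ≡ 1 (mod 9)  [q = 2: ≡ 1 ✗]
7^2 ≡ 4 (mod 9)  [q = 3: ≢ 1 ✓]
7^3 ≡ 1 shows ord(7) | 3, strictly less than φ(9); not a primitive root.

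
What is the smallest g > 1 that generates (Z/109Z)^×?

6

φ(109) = 109 − 1 = 108 = 2^2 · 3^3.
Test candidates g = 2, 3, … against the prime factors q ∈ {2, 3} of φ(109): g is a generator iff g^(108/q) ≢ 1 for every such q.
g = 2: 2^54 ≡ 108; 2^36 ≡ 1 — hits 1, so not a primitive root.
g = 3: 3^54 ≡ 1 — hits 1, so not a primitive root.
g = 4: 4^54 ≡ 1 — hits 1, so not a primitive root.
g = 5: 5^54 ≡ 1 — hits 1, so not a primitive root.
g = 6: 6^54 ≡ 108; 6^36 ≡ 63 — none is 1, so 6 is a primitive root.
The smallest primitive root modulo 109 is 6.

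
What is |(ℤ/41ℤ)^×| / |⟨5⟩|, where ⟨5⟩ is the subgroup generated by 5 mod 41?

ord(5) | φ(41) = 41 − 1 = 40 = 2^3 · 5.
Divisors of 40: 1, 2, 4, 5, 8, 10, 20, 40.
Compute 5^d (mod 41) for the divisors d until we hit 1:
5^1 ≡ 5 (mod 41)
5^2 ≡ 25 (mod 41)
5^4 ≡ 10 (mod 41)
5^5 ≡ 9 (mod 41)
5^8 ≡ 18 (mod 41)
5^10 ≡ 40 (mod 41)
5^20 ≡ 1 (mod 41) ✓
The order of 5 is 20, so the subgroup it generates has 20 elements.
Index = |(Z/41Z)^×| / |⟨5⟩| = 40 / 20 = 2.

2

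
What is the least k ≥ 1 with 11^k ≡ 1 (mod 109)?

108

The order of 11 must divide φ(109) = 109 − 1 = 108 = 2^2 · 3^3.
Divisors of 108: 1, 2, 3, 4, 6, 9, 12, 18, 27, 36, 54, 108.
Check 11^d mod 109 for each divisor in increasing order:
11^1 ≡ 11 (mod 109)
11^2 ≡ 12 (mod 109)
11^3 ≡ 23 (mod 109)
11^4 ≡ 35 (mod 109)
11^6 ≡ 93 (mod 109)
11^9 ≡ 68 (mod 109)
11^12 ≡ 38 (mod 109)
11^18 ≡ 46 (mod 109)
11^27 ≡ 76 (mod 109)
11^36 ≡ 45 (mod 109)
11^54 ≡ 108 (mod 109)
11^108 ≡ 1 (mod 109) ✓
Hence ord(11) = 108.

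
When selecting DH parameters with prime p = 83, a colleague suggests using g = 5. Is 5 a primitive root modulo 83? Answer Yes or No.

φ(83) = 83 − 1 = 82 = 2 · 41.
An element g generates (Z/83Z)^× iff g^(82/q) ≢ 1 (mod 83) for each prime q ∈ {2, 41}.
5^41 ≡ 82 (mod 83)  [q = 2: ≢ 1 ✓]
5^2 ≡ 25 (mod 83)  [q = 41: ≢ 1 ✓]
All checks pass, so 5 has order 82 and is a primitive root modulo 83.

Yes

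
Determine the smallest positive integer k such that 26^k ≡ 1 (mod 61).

60

By Lagrange's theorem, ord_61(26) divides φ(61) = 61 − 1 = 60 = 2^2 · 3 · 5.
Divisors of 60: 1, 2, 3, 4, 5, 6, 10, 12, 15, 20, 30, 60.
Compute 26^d (mod 61) for the divisors d until we hit 1:
26^1 ≡ 26 (mod 61)
26^2 ≡ 5 (mod 61)
26^3 ≡ 8 (mod 61)
26^4 ≡ 25 (mod 61)
26^5 ≡ 40 (mod 61)
26^6 ≡ 3 (mod 61)
26^10 ≡ 14 (mod 61)
26^12 ≡ 9 (mod 61)
26^15 ≡ 11 (mod 61)
26^20 ≡ 13 (mod 61)
26^30 ≡ 60 (mod 61)
26^60 ≡ 1 (mod 61) ✓
The smallest such exponent is 60, so the order of 26 is 60.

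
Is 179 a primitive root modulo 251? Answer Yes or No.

No

φ(251) = 251 − 1 = 250 = 2 · 5^3.
Test 179^(250/q) mod 251 for each prime factor q of 250:
179^125 ≡ 1 (mod 251)  [q = 2: ≡ 1 ✗]
179^50 ≡ 20 (mod 251)  [q = 5: ≢ 1 ✓]
Since 179^125 ≡ 1, the order of 179 divides 125 < 250, so 179 is not a primitive root.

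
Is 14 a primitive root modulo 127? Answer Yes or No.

Yes

φ(127) = 127 − 1 = 126 = 2 · 3^2 · 7.
An element g generates (Z/127Z)^× iff g^(126/q) ≢ 1 (mod 127) for each prime q ∈ {2, 3, 7}.
14^63 ≡ 126 (mod 127)  [q = 2: ≢ 1 ✓]
14^42 ≡ 107 (mod 127)  [q = 3: ≢ 1 ✓]
14^18 ≡ 8 (mod 127)  [q = 7: ≢ 1 ✓]
None equal 1, so ord_127(14) = 126: 14 is a primitive root.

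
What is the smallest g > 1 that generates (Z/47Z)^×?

φ(47) = 47 − 1 = 46 = 2 · 23.
Test candidates g = 2, 3, … against the prime factors q ∈ {2, 23} of φ(47): g is a generator iff g^(46/q) ≢ 1 for every such q.
g = 2: 2^23 ≡ 1 — hits 1, so not a primitive root.
g = 3: 3^23 ≡ 1 — hits 1, so not a primitive root.
g = 4: 4^23 ≡ 1 — hits 1, so not a primitive root.
g = 5: 5^23 ≡ 46; 5^2 ≡ 25 — none is 1, so 5 is a primitive root.
So 5 is the smallest generator of (Z/47Z)^×.

5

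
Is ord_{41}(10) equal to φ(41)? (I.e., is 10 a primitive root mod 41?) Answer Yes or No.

No

φ(41) = 41 − 1 = 40 = 2^3 · 5.
Test 10^(40/q) mod 41 for each prime factor q of 40:
10^20 ≡ 1 (mod 41)  [q = 2: ≡ 1 ✗]
10^8 ≡ 16 (mod 41)  [q = 5: ≢ 1 ✓]
10^20 ≡ 1 shows ord(10) | 20, strictly less than φ(41); not a primitive root.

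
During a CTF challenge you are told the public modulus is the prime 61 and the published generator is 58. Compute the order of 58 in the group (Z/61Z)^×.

5

Since 58 ∈ (Z/61Z)^×, its order divides φ(61) = 61 − 1 = 60 = 2^2 · 3 · 5.
Divisors of 60: 1, 2, 3, 4, 5, 6, 10, 12, 15, 20, 30, 60.
Check 58^d mod 61 for each divisor in increasing order:
58^1 ≡ 58
58^2 ≡ 9
58^3 ≡ 34
58^4 ≡ 20
58^5 ≡ 1
The smallest such exponent is 5, so the order of 58 is 5.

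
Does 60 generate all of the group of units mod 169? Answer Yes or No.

φ(169) = φ(13^2) = 13·(13−1) = 156 = 2^2 · 3 · 13.
An element g generates (Z/169Z)^× iff g^(156/q) ≢ 1 (mod 169) for each prime q ∈ {2, 3, 13}.
60^78 ≡ 168 (mod 169)  [q = 2: ≢ 1 ✓]
60^52 ≡ 1 (mod 169)  [q = 3: ≡ 1 ✗]
60^12 ≡ 27 (mod 169)  [q = 13: ≢ 1 ✓]
Since 60^52 ≡ 1, the order of 60 divides 52 < 156, so 60 is not a primitive root.

No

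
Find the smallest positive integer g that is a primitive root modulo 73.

5

φ(73) = 73 − 1 = 72 = 2^3 · 3^2.
Test candidates g = 2, 3, … against the prime factors q ∈ {2, 3} of φ(73): g is a generator iff g^(72/q) ≢ 1 for every such q.
g = 2: 2^36 ≡ 1 — hits 1, so not a primitive root.
g = 3: 3^36 ≡ 1 — hits 1, so not a primitive root.
g = 4: 4^36 ≡ 1 — hits 1, so not a primitive root.
g = 5: 5^36 ≡ 72; 5^24 ≡ 8 — none is 1, so 5 is a primitive root.
Hence the least primitive root of 73 is 5.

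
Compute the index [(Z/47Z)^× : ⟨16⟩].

2

ord(16) | φ(47) = 47 − 1 = 46 = 2 · 23.
Divisors of 46: 1, 2, 23, 46.
Compute 16^d (mod 47) for the divisors d until we hit 1:
16^1 ≡ 16 (mod 47)
16^2 ≡ 21 (mod 47)
16^23 ≡ 1 (mod 47) ✓
Thus |⟨16⟩| = ord(16) = 23.
[(Z/47Z)^× : ⟨16⟩] = 46/23 = 2.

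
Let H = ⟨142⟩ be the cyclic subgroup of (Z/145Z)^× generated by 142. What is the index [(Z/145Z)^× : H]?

Since 142 ∈ (Z/145Z)^×, its order divides φ(145) = φ(5·29) = (5−1)·(29−1) = 4·28 = 112 = 2^4 · 7.
Divisors of 112: 1, 2, 4, 7, 8, 14, 16, 28, 56, 112.
Test each divisor d:
142^1 ≡ 142 (mod 145)
142^2 ≡ 9 (mod 145)
142^4 ≡ 81 (mod 145)
142^7 ≡ 133 (mod 145)
142^8 ≡ 36 (mod 145)
142^14 ≡ 144 (mod 145)
142^16 ≡ 136 (mod 145)
142^28 ≡ 1 (mod 145) ✓
The order of 142 is 28, so the subgroup it generates has 28 elements.
The index is φ(145) / ord(142) = 112 / 28 = 4.

4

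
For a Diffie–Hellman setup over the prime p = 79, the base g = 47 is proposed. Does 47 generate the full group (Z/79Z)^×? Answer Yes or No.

Yes

φ(79) = 79 − 1 = 78 = 2 · 3 · 13.
Test 47^(78/q) mod 79 for each prime factor q of 78:
47^39 ≡ 78 (mod 79)  [q = 2: ≢ 1 ✓]
47^26 ≡ 55 (mod 79)  [q = 3: ≢ 1 ✓]
47^6 ≡ 52 (mod 79)  [q = 13: ≢ 1 ✓]
All checks pass, so 47 has order 78 and is a primitive root modulo 79.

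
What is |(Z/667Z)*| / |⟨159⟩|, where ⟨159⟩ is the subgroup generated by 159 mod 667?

2

Since 159 ∈ (Z/667Z)^×, its order divides φ(667) = φ(23·29) = (23−1)·(29−1) = 22·28 = 616 = 2^3 · 7 · 11.
Divisors of 616: 1, 2, 4, 7, 8, 11, 14, 22, 28, 44, 56, 77, 88, 154, 308, 616.
Check 159^d mod 667 for each divisor in increasing order:
159^1 ≡ 159 (mod 667)
159^2 ≡ 602 (mod 667)
159^4 ≡ 223 (mod 667)
159^7 ≡ 447 (mod 667)
159^8 ≡ 371 (mod 667)
159^11 ≡ 298 (mod 667)
159^14 ≡ 376 (mod 667)
159^22 ≡ 93 (mod 667)
159^28 ≡ 639 (mod 667)
159^44 ≡ 645 (mod 667)
159^56 ≡ 117 (mod 667)
159^77 ≡ 597 (mod 667)
159^88 ≡ 484 (mod 667)
159^154 ≡ 231 (mod 667)
159^308 ≡ 1 (mod 667) ✓
The order of 159 is 308, so the subgroup it generates has 308 elements.
Index = |(Z/667Z)^×| / |⟨159⟩| = 616 / 308 = 2.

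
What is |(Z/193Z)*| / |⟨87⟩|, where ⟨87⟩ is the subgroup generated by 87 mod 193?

3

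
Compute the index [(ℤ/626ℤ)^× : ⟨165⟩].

ord(165) | φ(626) = φ(2)·φ(313) = 1·312 = 312 = 2^3 · 3 · 13.
Divisors of 312: 1, 2, 3, 4, 6, 8, 12, 13, 24, 26, 39, 52, 78, 104, 156, 312.
Compute 165^d (mod 626) for the divisors d until we hit 1:
165^1 ≡ 165 (mod 626)
165^2 ≡ 307 (mod 626)
165^3 ≡ 575 (mod 626)
165^4 ≡ 349 (mod 626)
165^6 ≡ 97 (mod 626)
165^8 ≡ 357 (mod 626)
165^12 ≡ 19 (mod 626)
165^13 ≡ 5 (mod 626)
165^24 ≡ 361 (mod 626)
165^26 ≡ 25 (mod 626)
165^39 ≡ 125 (mod 626)
165^52 ≡ 625 (mod 626)
165^78 ≡ 601 (mod 626)
165^104 ≡ 1 (mod 626) ✓
So ord_626(165) = 104, hence |⟨165⟩| = 104.
[(Z/626Z)^× : ⟨165⟩] = 312/104 = 3.

3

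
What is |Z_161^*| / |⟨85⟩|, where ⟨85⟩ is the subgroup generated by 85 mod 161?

The order of 85 must divide φ(161) = φ(7·23) = (7−1)·(23−1) = 6·22 = 132 = 2^2 · 3 · 11.
Divisors of 132: 1, 2, 3, 4, 6, 11, 12, 22, 33, 44, 66, 132.
Evaluate successive powers at the divisors of 132:
85^1 ≡ 85 (mod 161)
85^2 ≡ 141 (mod 161)
85^3 ≡ 71 (mod 161)
85^4 ≡ 78 (mod 161)
85^6 ≡ 50 (mod 161)
85^11 ≡ 1 (mod 161) ✓
The order of 85 is 11, so the subgroup it generates has 11 elements.
Index = |(Z/161Z)^×| / |⟨85⟩| = 132 / 11 = 12.

12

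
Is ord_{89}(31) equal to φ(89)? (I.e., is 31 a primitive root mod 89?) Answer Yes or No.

φ(89) = 89 − 1 = 88 = 2^3 · 11.
An element g generates (Z/89Z)^× iff g^(88/q) ≢ 1 (mod 89) for each prime q ∈ {2, 11}.
31^44 ≡ 88 (mod 89)  [q = 2: ≢ 1 ✓]
31^8 ≡ 45 (mod 89)  [q = 11: ≢ 1 ✓]
None equal 1, so ord_89(31) = 88: 31 is a primitive root.

Yes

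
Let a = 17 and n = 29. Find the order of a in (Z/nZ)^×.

By Lagrange's theorem, ord_29(17) divides φ(29) = 29 − 1 = 28 = 2^2 · 7.
Divisors of 28: 1, 2, 4, 7, 14, 28.
Evaluate successive powers at the divisors of 28:
17^1 ≡ 17 (mod 29)
17^2 ≡ 28 (mod 29)
17^4 ≡ 1 (mod 29) ✓
So ord_29(17) = 4.

4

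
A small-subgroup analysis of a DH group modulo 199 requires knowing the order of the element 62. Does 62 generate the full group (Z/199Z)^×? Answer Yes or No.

φ(199) = 199 − 1 = 198 = 2 · 3^2 · 11.
Test 62^(198/q) mod 199 for each prime factor q of 198:
62^99 ≡ 1 (mod 199)  [q = 2: ≡ 1 ✗]
62^66 ≡ 1 (mod 199)  [q = 3: ≡ 1 ✗]
62^18 ≡ 18 (mod 199)  [q = 11: ≢ 1 ✓]
Since 62^99 ≡ 1, the order of 62 divides 99 < 198, so 62 is not a primitive root.

No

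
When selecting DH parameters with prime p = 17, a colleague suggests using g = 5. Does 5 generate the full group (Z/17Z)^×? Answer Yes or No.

Yes

φ(17) = 17 − 1 = 16 = 2^4.
An element g generates (Z/17Z)^× iff g^(16/q) ≢ 1 (mod 17) for each prime q ∈ {2}.
5^8 ≡ 16 (mod 17)  [q = 2: ≢ 1 ✓]
None equal 1, so ord_17(5) = 16: 5 is a primitive root.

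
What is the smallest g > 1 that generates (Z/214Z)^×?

5

φ(214) = φ(2)·φ(107) = 1·106 = 106 = 2 · 53.
Test candidates g = 2, 3, … against the prime factors q ∈ {2, 53} of φ(214): g is a generator iff g^(106/q) ≢ 1 for every such q.
g = 2: gcd(2, 214) = 2 > 1, not a unit — skip.
g = 3: 3^53 ≡ 1 — hits 1, so not a primitive root.
g = 4: gcd(4, 214) = 2 > 1, not a unit — skip.
g = 5: 5^53 ≡ 213; 5^2 ≡ 25 — none is 1, so 5 is a primitive root.
The smallest primitive root modulo 214 is 5.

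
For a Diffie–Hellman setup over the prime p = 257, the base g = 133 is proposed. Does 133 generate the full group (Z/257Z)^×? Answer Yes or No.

No

φ(257) = 257 − 1 = 256 = 2^8.
Test 133^(256/q) mod 257 for each prime factor q of 256:
133^128 ≡ 1 (mod 257)  [q = 2: ≡ 1 ✗]
Since 133^128 ≡ 1, the order of 133 divides 128 < 256, so 133 is not a primitive root.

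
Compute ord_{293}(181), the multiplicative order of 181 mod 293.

ord(181) | φ(293) = 293 − 1 = 292 = 2^2 · 73.
Divisors of 292: 1, 2, 4, 73, 146, 292.
Check 181^d mod 293 for each divisor in increasing order:
181^1 ≡ 181 (mod 293)
181^2 ≡ 238 (mod 293)
181^4 ≡ 95 (mod 293)
181^73 ≡ 155 (mod 293)
181^146 ≡ 292 (mod 293)
181^292 ≡ 1 (mod 293) ✓
So ord_293(181) = 292.

292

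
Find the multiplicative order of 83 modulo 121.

110

The order of 83 must divide φ(121) = φ(11^2) = 11·(11−1) = 110 = 2 · 5 · 11.
Divisors of 110: 1, 2, 5, 10, 11, 22, 55, 110.
Test each divisor d:
83^1 ≡ 83 (mod 121)
83^2 ≡ 113 (mod 121)
83^5 ≡ 109 (mod 121)
83^10 ≡ 23 (mod 121)
83^11 ≡ 94 (mod 121)
83^22 ≡ 3 (mod 121)
83^55 ≡ 120 (mod 121)
83^110 ≡ 1 (mod 121) ✓
Hence ord(83) = 110.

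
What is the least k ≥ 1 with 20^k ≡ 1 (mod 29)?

7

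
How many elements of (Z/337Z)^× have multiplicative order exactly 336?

96

φ(337) = 337 − 1 = 336 = 2^4 · 3 · 7.
In a cyclic group of order 336, there are φ(d) elements of order d for each divisor d of 336, and zero for non-divisors.
336 = 2^4 · 3 · 7 divides 336, and φ(336) = 96.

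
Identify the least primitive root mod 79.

3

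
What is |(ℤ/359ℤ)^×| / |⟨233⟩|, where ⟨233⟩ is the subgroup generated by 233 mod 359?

2

Since 233 ∈ (Z/359Z)^×, its order divides φ(359) = 359 − 1 = 358 = 2 · 179.
Divisors of 358: 1, 2, 179, 358.
Compute 233^d (mod 359) for the divisors d until we hit 1:
233^1 ≡ 233
233^2 ≡ 80
233^179 ≡ 1
The order of 233 is 179, so the subgroup it generates has 179 elements.
[(Z/359Z)^× : ⟨233⟩] = 358/179 = 2.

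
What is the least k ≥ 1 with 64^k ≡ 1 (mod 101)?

Since 64 ∈ (Z/101Z)^×, its order divides φ(101) = 101 − 1 = 100 = 2^2 · 5^2.
Divisors of 100: 1, 2, 4, 5, 10, 20, 25, 50, 100.
Compute 64^d (mod 101) for the divisors d until we hit 1:
64^1 ≡ 64 (mod 101)
64^2 ≡ 56 (mod 101)
64^4 ≡ 5 (mod 101)
64^5 ≡ 17 (mod 101)
64^10 ≡ 87 (mod 101)
64^20 ≡ 95 (mod 101)
64^25 ≡ 100 (mod 101)
64^50 ≡ 1 (mod 101) ✓
Hence ord(64) = 50.

50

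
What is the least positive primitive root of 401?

3

φ(401) = 401 − 1 = 400 = 2^4 · 5^2.
Test candidates g = 2, 3, … against the prime factors q ∈ {2, 5} of φ(401): g is a generator iff g^(400/q) ≢ 1 for every such q.
g = 2: 2^200 ≡ 1 — hits 1, so not a primitive root.
g = 3: 3^200 ≡ 400; 3^80 ≡ 72 — none is 1, so 3 is a primitive root.
So 3 is the smallest generator of (Z/401Z)^×.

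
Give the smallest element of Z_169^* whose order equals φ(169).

2

φ(169) = φ(13^2) = 13·(13−1) = 156 = 2^2 · 3 · 13.
Test candidates g = 2, 3, … against the prime factors q ∈ {2, 3, 13} of φ(169): g is a generator iff g^(156/q) ≢ 1 for every such q.
g = 2: 2^78 ≡ 168; 2^52 ≡ 146; 2^12 ≡ 40 — none is 1, so 2 is a primitive root.
So 2 is the smallest generator of (Z/169Z)^×.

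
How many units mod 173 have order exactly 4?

φ(173) = 173 − 1 = 172 = 2^2 · 43.
(Z/173Z)^× is cyclic (|G| = 172); a cyclic group of order m has exactly φ(d) elements of each order d | m, and none otherwise.
4 = 2^2 divides 172, and φ(4) = 2.

2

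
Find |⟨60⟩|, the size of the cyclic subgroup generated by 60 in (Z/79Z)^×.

78

The order of 60 must divide φ(79) = 79 − 1 = 78 = 2 · 3 · 13.
Divisors of 78: 1, 2, 3, 6, 13, 26, 39, 78.
Compute 60^d (mod 79) for the divisors d until we hit 1:
60^1 ≡ 60 (mod 79)
60^2 ≡ 45 (mod 79)
60^3 ≡ 14 (mod 79)
60^6 ≡ 38 (mod 79)
60^13 ≡ 56 (mod 79)
60^26 ≡ 55 (mod 79)
60^39 ≡ 78 (mod 79)
60^78 ≡ 1 (mod 79) ✓
So ord_79(60) = 78.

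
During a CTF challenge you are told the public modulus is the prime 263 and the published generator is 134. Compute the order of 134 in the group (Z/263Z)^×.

Since 134 ∈ (Z/263Z)^×, its order divides φ(263) = 263 − 1 = 262 = 2 · 131.
Divisors of 262: 1, 2, 131, 262.
Evaluate successive powers at the divisors of 262:
134^1 ≡ 134 (mod 263)
134^2 ≡ 72 (mod 263)
134^131 ≡ 262 (mod 263)
134^262 ≡ 1 (mod 263) ✓
Therefore the multiplicative order of 134 modulo 263 is 262.

262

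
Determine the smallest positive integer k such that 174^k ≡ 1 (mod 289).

68

By Lagrange's theorem, ord_289(174) divides φ(289) = φ(17^2) = 17·(17−1) = 272 = 2^4 · 17.
Divisors of 272: 1, 2, 4, 8, 16, 17, 34, 68, 136, 272.
Compute 174^d (mod 289) for the divisors d until we hit 1:
174^1 ≡ 174 (mod 289)
174^2 ≡ 220 (mod 289)
174^4 ≡ 137 (mod 289)
174^8 ≡ 273 (mod 289)
174^16 ≡ 256 (mod 289)
174^17 ≡ 38 (mod 289)
174^34 ≡ 288 (mod 289)
174^68 ≡ 1 (mod 289) ✓
Hence ord(174) = 68.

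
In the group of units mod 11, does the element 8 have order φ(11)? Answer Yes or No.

Yes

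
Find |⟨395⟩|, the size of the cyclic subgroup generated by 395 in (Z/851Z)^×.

The order of 395 must divide φ(851) = φ(23·37) = (23−1)·(37−1) = 22·36 = 792 = 2^3 · 3^2 · 11.
Divisors of 792: 1, 2, 3, 4, 6, 8, 9, 11, 12, 18, 22, 24, 33, 36, 44, 66, 72, 88, 99, 132, 198, 264, 396, 792.
Check 395^d mod 851 for each divisor in increasing order:
395^1 ≡ 395 (mod 851)
395^2 ≡ 292 (mod 851)
395^3 ≡ 455 (mod 851)
395^4 ≡ 164 (mod 851)
395^6 ≡ 232 (mod 851)
395^8 ≡ 515 (mod 851)
395^9 ≡ 36 (mod 851)
395^11 ≡ 300 (mod 851)
395^12 ≡ 211 (mod 851)
395^18 ≡ 445 (mod 851)
395^22 ≡ 645 (mod 851)
395^24 ≡ 269 (mod 851)
395^33 ≡ 323 (mod 851)
395^36 ≡ 593 (mod 851)
395^44 ≡ 737 (mod 851)
395^66 ≡ 507 (mod 851)
395^72 ≡ 186 (mod 851)
395^88 ≡ 231 (mod 851)
395^99 ≡ 369 (mod 851)
395^132 ≡ 47 (mod 851)
395^198 ≡ 1 (mod 851) ✓
The smallest such exponent is 198, so the order of 395 is 198.

198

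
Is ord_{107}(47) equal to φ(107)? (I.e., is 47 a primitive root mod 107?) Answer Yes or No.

No

φ(107) = 107 − 1 = 106 = 2 · 53.
It suffices to check that the order of 47 is not a proper divisor of 106: compute 47^(106/q) for q ∈ {2, 53}.
47^53 ≡ 1 (mod 107)  [q = 2: ≡ 1 ✗]
47^2 ≡ 69 (mod 107)  [q = 53: ≢ 1 ✓]
47^53 ≡ 1 shows ord(47) | 53, strictly less than φ(107); not a primitive root.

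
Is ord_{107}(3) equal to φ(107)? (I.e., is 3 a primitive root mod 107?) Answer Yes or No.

No

φ(107) = 107 − 1 = 106 = 2 · 53.
An element g generates (Z/107Z)^× iff g^(106/q) ≢ 1 (mod 107) for each prime q ∈ {2, 53}.
3^53 ≡ 1 (mod 107)  [q = 2: ≡ 1 ✗]
3^2 ≡ 9 (mod 107)  [q = 53: ≢ 1 ✓]
The check at q = 2 fails, so 3 generates a proper subgroup.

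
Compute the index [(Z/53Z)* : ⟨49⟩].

4

By Lagrange's theorem, ord_53(49) divides φ(53) = 53 − 1 = 52 = 2^2 · 13.
Divisors of 52: 1, 2, 4, 13, 26, 52.
Check 49^d mod 53 for each divisor in increasing order:
49^1 ≡ 49 (mod 53)
49^2 ≡ 16 (mod 53)
49^4 ≡ 44 (mod 53)
49^13 ≡ 1 (mod 53) ✓
So ord_53(49) = 13, hence |⟨49⟩| = 13.
Index = |(Z/53Z)^×| / |⟨49⟩| = 52 / 13 = 4.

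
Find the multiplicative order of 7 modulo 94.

23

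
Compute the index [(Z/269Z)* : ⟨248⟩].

2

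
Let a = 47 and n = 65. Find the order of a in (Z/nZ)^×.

4

By Lagrange's theorem, ord_65(47) divides φ(65) = φ(5·13) = (5−1)·(13−1) = 4·12 = 48 = 2^4 · 3.
Divisors of 48: 1, 2, 3, 4, 6, 8, 12, 16, 24, 48.
Compute 47^d (mod 65) for the divisors d until we hit 1:
47^1 ≡ 47 (mod 65)
47^2 ≡ 64 (mod 65)
47^3 ≡ 18 (mod 65)
47^4 ≡ 1 (mod 65) ✓
The smallest such exponent is 4, so the order of 47 is 4.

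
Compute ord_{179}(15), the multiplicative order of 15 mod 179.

89

Since 15 ∈ (Z/179Z)^×, its order divides φ(179) = 179 − 1 = 178 = 2 · 89.
Divisors of 178: 1, 2, 89, 178.
Test each divisor d:
15^1 ≡ 15 (mod 179)
15^2 ≡ 46 (mod 179)
15^89 ≡ 1 (mod 179) ✓
So ord_179(15) = 89.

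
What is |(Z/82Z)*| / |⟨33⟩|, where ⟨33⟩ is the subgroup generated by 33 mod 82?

By Lagrange's theorem, ord_82(33) divides φ(82) = φ(2)·φ(41) = 1·40 = 40 = 2^3 · 5.
Divisors of 40: 1, 2, 4, 5, 8, 10, 20, 40.
Test each divisor d:
33^1 ≡ 33 (mod 82)
33^2 ≡ 23 (mod 82)
33^4 ≡ 37 (mod 82)
33^5 ≡ 73 (mod 82)
33^8 ≡ 57 (mod 82)
33^10 ≡ 81 (mod 82)
33^20 ≡ 1 (mod 82) ✓
Thus |⟨33⟩| = ord(33) = 20.
Index = |(Z/82Z)^×| / |⟨33⟩| = 40 / 20 = 2.

2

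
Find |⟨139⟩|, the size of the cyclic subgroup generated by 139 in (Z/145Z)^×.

14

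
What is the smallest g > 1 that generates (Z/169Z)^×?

φ(169) = φ(13^2) = 13·(13−1) = 156 = 2^2 · 3 · 13.
Test candidates g = 2, 3, … against the prime factors q ∈ {2, 3, 13} of φ(169): g is a generator iff g^(156/q) ≢ 1 for every such q.
g = 2: 2^78 ≡ 168; 2^52 ≡ 146; 2^12 ≡ 40 — none is 1, so 2 is a primitive root.
So 2 is the smallest generator of (Z/169Z)^×.

2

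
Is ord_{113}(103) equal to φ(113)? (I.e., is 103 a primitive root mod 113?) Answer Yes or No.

Yes

φ(113) = 113 − 1 = 112 = 2^4 · 7.
Test 103^(112/q) mod 113 for each prime factor q of 112:
103^56 ≡ 112 (mod 113)  [q = 2: ≢ 1 ✓]
103^16 ≡ 106 (mod 113)  [q = 7: ≢ 1 ✓]
None equal 1, so ord_113(103) = 112: 103 is a primitive root.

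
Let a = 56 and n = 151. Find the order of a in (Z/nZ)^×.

150

By Lagrange's theorem, ord_151(56) divides φ(151) = 151 − 1 = 150 = 2 · 3 · 5^2.
Divisors of 150: 1, 2, 3, 5, 6, 10, 15, 25, 30, 50, 75, 150.
Compute 56^d (mod 151) for the divisors d until we hit 1:
56^1 ≡ 56 (mod 151)
56^2 ≡ 116 (mod 151)
56^3 ≡ 3 (mod 151)
56^5 ≡ 46 (mod 151)
56^6 ≡ 9 (mod 151)
56^10 ≡ 2 (mod 151)
56^15 ≡ 92 (mod 151)
56^25 ≡ 33 (mod 151)
56^30 ≡ 8 (mod 151)
56^50 ≡ 32 (mod 151)
56^75 ≡ 150 (mod 151)
56^150 ≡ 1 (mod 151) ✓
So ord_151(56) = 150.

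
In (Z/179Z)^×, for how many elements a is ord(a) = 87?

0

φ(179) = 179 − 1 = 178 = 2 · 89.
Since (Z/179Z)^× is cyclic of order 178, the number of elements of order d is φ(d) when d | 178 and 0 otherwise.
87 does not divide 178, so no element of (Z/179Z)^× has order 87.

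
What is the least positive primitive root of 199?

3

φ(199) = 199 − 1 = 198 = 2 · 3^2 · 11.
Test candidates g = 2, 3, … against the prime factors q ∈ {2, 3, 11} of φ(199): g is a generator iff g^(198/q) ≢ 1 for every such q.
g = 2: 2^99 ≡ 1 — hits 1, so not a primitive root.
g = 3: 3^99 ≡ 198; 3^66 ≡ 106; 3^18 ≡ 125 — none is 1, so 3 is a primitive root.
Hence the least primitive root of 199 is 3.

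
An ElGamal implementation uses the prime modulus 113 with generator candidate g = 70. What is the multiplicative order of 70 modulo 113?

Since 70 ∈ (Z/113Z)^×, its order divides φ(113) = 113 − 1 = 112 = 2^4 · 7.
Divisors of 112: 1, 2, 4, 7, 8, 14, 16, 28, 56, 112.
Compute 70^d (mod 113) for the divisors d until we hit 1:
70^1 ≡ 70 (mod 113)
70^2 ≡ 41 (mod 113)
70^4 ≡ 99 (mod 113)
70^7 ≡ 48 (mod 113)
70^8 ≡ 83 (mod 113)
70^14 ≡ 44 (mod 113)
70^16 ≡ 109 (mod 113)
70^28 ≡ 15 (mod 113)
70^56 ≡ 112 (mod 113)
70^112 ≡ 1 (mod 113) ✓
So ord_113(70) = 112.

112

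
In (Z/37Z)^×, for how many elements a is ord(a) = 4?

φ(37) = 37 − 1 = 36 = 2^2 · 3^2.
In a cyclic group of order 36, there are φ(d) elements of order d for each divisor d of 36, and zero for non-divisors.
4 = 2^2 divides 36, and φ(4) = 2.

2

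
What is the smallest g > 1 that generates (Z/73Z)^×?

5

φ(73) = 73 − 1 = 72 = 2^3 · 3^2.
Test candidates g = 2, 3, … against the prime factors q ∈ {2, 3} of φ(73): g is a generator iff g^(72/q) ≢ 1 for every such q.
g = 2: 2^36 ≡ 1 — hits 1, so not a primitive root.
g = 3: 3^36 ≡ 1 — hits 1, so not a primitive root.
g = 4: 4^36 ≡ 1 — hits 1, so not a primitive root.
g = 5: 5^36 ≡ 72; 5^24 ≡ 8 — none is 1, so 5 is a primitive root.
Hence the least primitive root of 73 is 5.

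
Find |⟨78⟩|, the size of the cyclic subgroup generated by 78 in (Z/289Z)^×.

272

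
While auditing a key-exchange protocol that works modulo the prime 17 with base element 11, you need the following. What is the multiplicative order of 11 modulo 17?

16

The order of 11 must divide φ(17) = 17 − 1 = 16 = 2^4.
Divisors of 16: 1, 2, 4, 8, 16.
Evaluate successive powers at the divisors of 16:
11^1 ≡ 11
11^2 ≡ 2
11^4 ≡ 4
11^8 ≡ 16
11^16 ≡ 1
The smallest such exponent is 16, so the order of 11 is 16.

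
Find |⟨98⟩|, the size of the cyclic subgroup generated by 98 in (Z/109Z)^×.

ord(98) | φ(109) = 109 − 1 = 108 = 2^2 · 3^3.
Divisors of 108: 1, 2, 3, 4, 6, 9, 12, 18, 27, 36, 54, 108.
Compute 98^d (mod 109) for the divisors d until we hit 1:
98^1 ≡ 98 (mod 109)
98^2 ≡ 12 (mod 109)
98^3 ≡ 86 (mod 109)
98^4 ≡ 35 (mod 109)
98^6 ≡ 93 (mod 109)
98^9 ≡ 41 (mod 109)
98^12 ≡ 38 (mod 109)
98^18 ≡ 46 (mod 109)
98^27 ≡ 33 (mod 109)
98^36 ≡ 45 (mod 109)
98^54 ≡ 108 (mod 109)
98^108 ≡ 1 (mod 109) ✓
The smallest such exponent is 108, so the order of 98 is 108.

108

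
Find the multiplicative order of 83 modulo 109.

54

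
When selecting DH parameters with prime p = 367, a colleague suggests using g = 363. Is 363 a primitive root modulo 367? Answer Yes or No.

Yes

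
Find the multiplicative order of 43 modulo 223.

111

Since 43 ∈ (Z/223Z)^×, its order divides φ(223) = 223 − 1 = 222 = 2 · 3 · 37.
Divisors of 222: 1, 2, 3, 6, 37, 74, 111, 222.
Compute 43^d (mod 223) for the divisors d until we hit 1:
43^1 ≡ 43 (mod 223)
43^2 ≡ 65 (mod 223)
43^3 ≡ 119 (mod 223)
43^6 ≡ 112 (mod 223)
43^37 ≡ 39 (mod 223)
43^74 ≡ 183 (mod 223)
43^111 ≡ 1 (mod 223) ✓
Hence ord(43) = 111.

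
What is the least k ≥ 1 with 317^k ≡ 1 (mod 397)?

The order of 317 must divide φ(397) = 397 − 1 = 396 = 2^2 · 3^2 · 11.
Divisors of 396: 1, 2, 3, 4, 6, 9, 11, 12, 18, 22, 33, 36, 44, 66, 99, 132, 198, 396.
Evaluate successive powers at the divisors of 396:
317^1 ≡ 317 (mod 397)
317^2 ≡ 48 (mod 397)
317^3 ≡ 130 (mod 397)
317^4 ≡ 319 (mod 397)
317^6 ≡ 226 (mod 397)
317^9 ≡ 2 (mod 397)
317^11 ≡ 96 (mod 397)
317^12 ≡ 260 (mod 397)
317^18 ≡ 4 (mod 397)
317^22 ≡ 85 (mod 397)
317^33 ≡ 220 (mod 397)
317^36 ≡ 16 (mod 397)
317^44 ≡ 79 (mod 397)
317^66 ≡ 363 (mod 397)
317^99 ≡ 63 (mod 397)
317^132 ≡ 362 (mod 397)
317^198 ≡ 396 (mod 397)
317^396 ≡ 1 (mod 397) ✓
The smallest such exponent is 396, so the order of 317 is 396.

396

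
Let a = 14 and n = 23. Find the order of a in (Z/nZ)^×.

By Lagrange's theorem, ord_23(14) divides φ(23) = 23 − 1 = 22 = 2 · 11.
Divisors of 22: 1, 2, 11, 22.
Compute 14^d (mod 23) for the divisors d until we hit 1:
14^1 ≡ 14 (mod 23)
14^2 ≡ 12 (mod 23)
14^11 ≡ 22 (mod 23)
14^22 ≡ 1 (mod 23) ✓
The smallest such exponent is 22, so the order of 14 is 22.

22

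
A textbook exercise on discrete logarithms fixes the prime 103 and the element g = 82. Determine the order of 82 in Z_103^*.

Since 82 ∈ (Z/103Z)^×, its order divides φ(103) = 103 − 1 = 102 = 2 · 3 · 17.
Divisors of 102: 1, 2, 3, 6, 17, 34, 51, 102.
Compute 82^d (mod 103) for the divisors d until we hit 1:
82^1 ≡ 82 (mod 103)
82^2 ≡ 29 (mod 103)
82^3 ≡ 9 (mod 103)
82^6 ≡ 81 (mod 103)
82^17 ≡ 46 (mod 103)
82^34 ≡ 56 (mod 103)
82^51 ≡ 1 (mod 103) ✓
Therefore the multiplicative order of 82 modulo 103 is 51.

51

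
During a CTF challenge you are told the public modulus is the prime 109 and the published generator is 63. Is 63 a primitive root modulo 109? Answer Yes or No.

No

φ(109) = 109 − 1 = 108 = 2^2 · 3^3.
Test 63^(108/q) mod 109 for each prime factor q of 108:
63^54 ≡ 1 (mod 109)  [q = 2: ≡ 1 ✗]
63^36 ≡ 1 (mod 109)  [q = 3: ≡ 1 ✗]
The check at q = 2 fails, so 63 generates a proper subgroup.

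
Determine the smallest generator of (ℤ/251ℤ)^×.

6

φ(251) = 251 − 1 = 250 = 2 · 5^3.
Test candidates g = 2, 3, … against the prime factors q ∈ {2, 5} of φ(251): g is a generator iff g^(250/q) ≢ 1 for every such q.
g = 2: 2^125 ≡ 250; 2^50 ≡ 1 — hits 1, so not a primitive root.
g = 3: 3^125 ≡ 1 — hits 1, so not a primitive root.
g = 4: 4^125 ≡ 1 — hits 1, so not a primitive root.
g = 5: 5^125 ≡ 1 — hits 1, so not a primitive root.
g = 6: 6^125 ≡ 250; 6^50 ≡ 219 — none is 1, so 6 is a primitive root.
So 6 is the smallest generator of (Z/251Z)^×.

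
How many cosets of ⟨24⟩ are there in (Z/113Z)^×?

1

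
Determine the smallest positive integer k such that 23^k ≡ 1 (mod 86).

21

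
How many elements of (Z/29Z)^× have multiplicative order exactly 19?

φ(29) = 29 − 1 = 28 = 2^2 · 7.
(Z/29Z)^× is cyclic (|G| = 28); a cyclic group of order m has exactly φ(d) elements of each order d | m, and none otherwise.
19 does not divide 28, so no element of (Z/29Z)^× has order 19.

0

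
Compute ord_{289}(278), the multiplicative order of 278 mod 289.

By Lagrange's theorem, ord_289(278) divides φ(289) = φ(17^2) = 17·(17−1) = 272 = 2^4 · 17.
Divisors of 272: 1, 2, 4, 8, 16, 17, 34, 68, 136, 272.
Check 278^d mod 289 for each divisor in increasing order:
278^1 ≡ 278 (mod 289)
278^2 ≡ 121 (mod 289)
278^4 ≡ 191 (mod 289)
278^8 ≡ 67 (mod 289)
278^16 ≡ 154 (mod 289)
278^17 ≡ 40 (mod 289)
278^34 ≡ 155 (mod 289)
278^68 ≡ 38 (mod 289)
278^136 ≡ 288 (mod 289)
278^272 ≡ 1 (mod 289) ✓
Therefore the multiplicative order of 278 modulo 289 is 272.

272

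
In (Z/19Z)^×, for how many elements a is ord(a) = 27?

0

φ(19) = 19 − 1 = 18 = 2 · 3^2.
Since (Z/19Z)^× is cyclic of order 18, the number of elements of order d is φ(d) when d | 18 and 0 otherwise.
Here 18 is not a multiple of 27, so there are no elements of order 27.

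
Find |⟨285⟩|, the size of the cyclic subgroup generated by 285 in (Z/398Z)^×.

99

Since 285 ∈ (Z/398Z)^×, its order divides φ(398) = φ(2)·φ(199) = 1·198 = 198 = 2 · 3^2 · 11.
Divisors of 198: 1, 2, 3, 6, 9, 11, 18, 22, 33, 66, 99, 198.
Test each divisor d:
285^1 ≡ 285
285^2 ≡ 33
285^3 ≡ 251
285^6 ≡ 117
285^9 ≡ 313
285^11 ≡ 379
285^18 ≡ 61
285^22 ≡ 361
285^33 ≡ 305
285^66 ≡ 291
285^99 ≡ 1
So ord_398(285) = 99.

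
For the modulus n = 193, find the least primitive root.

φ(193) = 193 − 1 = 192 = 2^6 · 3.
g is a primitive root iff g^(192/q) ≢ 1 (mod 193) for each prime q ∈ {2, 3}.
g = 2: 2^96 ≡ 1 — hits 1, so not a primitive root.
g = 3: 3^96 ≡ 1 — hits 1, so not a primitive root.
g = 4: 4^96 ≡ 1 — hits 1, so not a primitive root.
g = 5: 5^96 ≡ 192; 5^64 ≡ 84 — none is 1, so 5 is a primitive root.
The smallest primitive root modulo 193 is 5.

5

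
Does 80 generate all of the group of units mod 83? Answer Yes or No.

φ(83) = 83 − 1 = 82 = 2 · 41.
It suffices to check that the order of 80 is not a proper divisor of 82: compute 80^(82/q) for q ∈ {2, 41}.
80^41 ≡ 82 (mod 83)  [q = 2: ≢ 1 ✓]
80^2 ≡ 9 (mod 83)  [q = 41: ≢ 1 ✓]
All checks pass, so 80 has order 82 and is a primitive root modulo 83.

Yes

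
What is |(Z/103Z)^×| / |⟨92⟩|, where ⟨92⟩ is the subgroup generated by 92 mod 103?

2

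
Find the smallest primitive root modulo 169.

φ(169) = φ(13^2) = 13·(13−1) = 156 = 2^2 · 3 · 13.
Test candidates g = 2, 3, … against the prime factors q ∈ {2, 3, 13} of φ(169): g is a generator iff g^(156/q) ≢ 1 for every such q.
g = 2: 2^78 ≡ 168; 2^52 ≡ 146; 2^12 ≡ 40 — none is 1, so 2 is a primitive root.
So 2 is the smallest generator of (Z/169Z)^×.

2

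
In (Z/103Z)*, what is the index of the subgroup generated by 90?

3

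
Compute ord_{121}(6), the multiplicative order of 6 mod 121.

110

By Lagrange's theorem, ord_121(6) divides φ(121) = φ(11^2) = 11·(11−1) = 110 = 2 · 5 · 11.
Divisors of 110: 1, 2, 5, 10, 11, 22, 55, 110.
Test each divisor d:
6^1 ≡ 6
6^2 ≡ 36
6^5 ≡ 32
6^10 ≡ 56
6^11 ≡ 94
6^22 ≡ 3
6^55 ≡ 120
6^110 ≡ 1
Therefore the multiplicative order of 6 modulo 121 is 110.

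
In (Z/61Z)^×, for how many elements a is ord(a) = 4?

φ(61) = 61 − 1 = 60 = 2^2 · 3 · 5.
In a cyclic group of order 60, there are φ(d) elements of order d for each divisor d of 60, and zero for non-divisors.
4 = 2^2 divides 60, and φ(4) = 2.

2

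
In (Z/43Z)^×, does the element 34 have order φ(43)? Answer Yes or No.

Yes

φ(43) = 43 − 1 = 42 = 2 · 3 · 7.
Test 34^(42/q) mod 43 for each prime factor q of 42:
34^21 ≡ 42 (mod 43)  [q = 2: ≢ 1 ✓]
34^14 ≡ 6 (mod 43)  [q = 3: ≢ 1 ✓]
34^6 ≡ 4 (mod 43)  [q = 7: ≢ 1 ✓]
None equal 1, so ord_43(34) = 42: 34 is a primitive root.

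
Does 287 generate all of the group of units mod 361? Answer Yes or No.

Yes

φ(361) = φ(19^2) = 19·(19−1) = 342 = 2 · 3^2 · 19.
An element g generates (Z/361Z)^× iff g^(342/q) ≢ 1 (mod 361) for each prime q ∈ {2, 3, 19}.
287^171 ≡ 360 (mod 361)  [q = 2: ≢ 1 ✓]
287^114 ≡ 292 (mod 361)  [q = 3: ≢ 1 ✓]
287^18 ≡ 96 (mod 361)  [q = 19: ≢ 1 ✓]
All checks pass, so 287 has order 342 and is a primitive root modulo 361.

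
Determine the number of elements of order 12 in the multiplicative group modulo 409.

4

φ(409) = 409 − 1 = 408 = 2^3 · 3 · 17.
(Z/409Z)^× is cyclic (|G| = 408); a cyclic group of order m has exactly φ(d) elements of each order d | m, and none otherwise.
12 = 2^2 · 3 divides 408, and φ(12) = 4.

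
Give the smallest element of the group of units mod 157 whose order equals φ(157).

φ(157) = 157 − 1 = 156 = 2^2 · 3 · 13.
g is a primitive root iff g^(156/q) ≢ 1 (mod 157) for each prime q ∈ {2, 3, 13}.
g = 2: 2^78 ≡ 156; 2^52 ≡ 1 — hits 1, so not a primitive root.
g = 3: 3^78 ≡ 1 — hits 1, so not a primitive root.
g = 4: 4^78 ≡ 1 — hits 1, so not a primitive root.
g = 5: 5^78 ≡ 156; 5^52 ≡ 12; 5^12 ≡ 130 — none is 1, so 5 is a primitive root.
The smallest primitive root modulo 157 is 5.

5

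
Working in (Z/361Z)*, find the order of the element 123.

171

Since 123 ∈ (Z/361Z)^×, its order divides φ(361) = φ(19^2) = 19·(19−1) = 342 = 2 · 3^2 · 19.
Divisors of 342: 1, 2, 3, 6, 9, 18, 19, 38, 57, 114, 171, 342.
Check 123^d mod 361 for each divisor in increasing order:
123^1 ≡ 123
123^2 ≡ 328
123^3 ≡ 273
123^6 ≡ 163
123^9 ≡ 96
123^18 ≡ 191
123^19 ≡ 28
123^38 ≡ 62
123^57 ≡ 292
123^114 ≡ 68
123^171 ≡ 1
Therefore the multiplicative order of 123 modulo 361 is 171.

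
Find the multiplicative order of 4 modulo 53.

Since 4 ∈ (Z/53Z)^×, its order divides φ(53) = 53 − 1 = 52 = 2^2 · 13.
Divisors of 52: 1, 2, 4, 13, 26, 52.
Test each divisor d:
4^1 ≡ 4 (mod 53)
4^2 ≡ 16 (mod 53)
4^4 ≡ 44 (mod 53)
4^13 ≡ 52 (mod 53)
4^26 ≡ 1 (mod 53) ✓
So ord_53(4) = 26.

26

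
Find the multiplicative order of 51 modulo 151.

By Lagrange's theorem, ord_151(51) divides φ(151) = 151 − 1 = 150 = 2 · 3 · 5^2.
Divisors of 150: 1, 2, 3, 5, 6, 10, 15, 25, 30, 50, 75, 150.
Check 51^d mod 151 for each divisor in increasing order:
51^1 ≡ 51
51^2 ≡ 34
51^3 ≡ 73
51^5 ≡ 66
51^6 ≡ 44
51^10 ≡ 128
51^15 ≡ 143
51^25 ≡ 33
51^30 ≡ 64
51^50 ≡ 32
51^75 ≡ 150
51^150 ≡ 1
So ord_151(51) = 150.

150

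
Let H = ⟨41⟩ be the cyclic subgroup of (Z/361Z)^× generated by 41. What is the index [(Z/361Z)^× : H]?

1

ord(41) | φ(361) = φ(19^2) = 19·(19−1) = 342 = 2 · 3^2 · 19.
Divisors of 342: 1, 2, 3, 6, 9, 18, 19, 38, 57, 114, 171, 342.
Check 41^d mod 361 for each divisor in increasing order:
41^1 ≡ 41
41^2 ≡ 237
41^3 ≡ 331
41^6 ≡ 178
41^9 ≡ 75
41^18 ≡ 210
41^19 ≡ 307
41^38 ≡ 28
41^57 ≡ 293
41^114 ≡ 292
41^171 ≡ 360
41^342 ≡ 1
So ord_361(41) = 342, hence |⟨41⟩| = 342.
[(Z/361Z)^× : ⟨41⟩] = 342/342 = 1.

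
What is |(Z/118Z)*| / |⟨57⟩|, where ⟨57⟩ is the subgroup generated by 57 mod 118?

2

Since 57 ∈ (Z/118Z)^×, its order divides φ(118) = φ(2)·φ(59) = 1·58 = 58 = 2 · 29.
Divisors of 58: 1, 2, 29, 58.
Evaluate successive powers at the divisors of 58:
57^1 ≡ 57
57^2 ≡ 63
57^29 ≡ 1
So ord_118(57) = 29, hence |⟨57⟩| = 29.
[(Z/118Z)^× : ⟨57⟩] = 58/29 = 2.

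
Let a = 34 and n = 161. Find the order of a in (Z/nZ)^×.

22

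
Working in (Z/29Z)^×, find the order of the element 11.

Since 11 ∈ (Z/29Z)^×, its order divides φ(29) = 29 − 1 = 28 = 2^2 · 7.
Divisors of 28: 1, 2, 4, 7, 14, 28.
Test each divisor d:
11^1 ≡ 11 (mod 29)
11^2 ≡ 5 (mod 29)
11^4 ≡ 25 (mod 29)
11^7 ≡ 12 (mod 29)
11^14 ≡ 28 (mod 29)
11^28 ≡ 1 (mod 29) ✓
Hence ord(11) = 28.

28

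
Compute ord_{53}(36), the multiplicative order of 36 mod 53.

13

ord(36) | φ(53) = 53 − 1 = 52 = 2^2 · 13.
Divisors of 52: 1, 2, 4, 13, 26, 52.
Check 36^d mod 53 for each divisor in increasing order:
36^1 ≡ 36 (mod 53)
36^2 ≡ 24 (mod 53)
36^4 ≡ 46 (mod 53)
36^13 ≡ 1 (mod 53) ✓
Hence ord(36) = 13.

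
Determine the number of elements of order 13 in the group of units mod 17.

0

φ(17) = 17 − 1 = 16 = 2^4.
Since (Z/17Z)^× is cyclic of order 16, the number of elements of order d is φ(d) when d | 16 and 0 otherwise.
Since 13 ∤ 16, the count is 0.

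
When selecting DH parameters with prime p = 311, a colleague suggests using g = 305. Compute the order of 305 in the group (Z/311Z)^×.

Since 305 ∈ (Z/311Z)^×, its order divides φ(311) = 311 − 1 = 310 = 2 · 5 · 31.
Divisors of 310: 1, 2, 5, 10, 31, 62, 155, 310.
Test each divisor d:
305^1 ≡ 305 (mod 311)
305^2 ≡ 36 (mod 311)
305^5 ≡ 310 (mod 311)
305^10 ≡ 1 (mod 311) ✓
The smallest such exponent is 10, so the order of 305 is 10.

10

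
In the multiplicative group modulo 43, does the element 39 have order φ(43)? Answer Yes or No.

No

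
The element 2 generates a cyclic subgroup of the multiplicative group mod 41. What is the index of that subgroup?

The order of 2 must divide φ(41) = 41 − 1 = 40 = 2^3 · 5.
Divisors of 40: 1, 2, 4, 5, 8, 10, 20, 40.
Test each divisor d:
2^1 ≡ 2 (mod 41)
2^2 ≡ 4 (mod 41)
2^4 ≡ 16 (mod 41)
2^5 ≡ 32 (mod 41)
2^8 ≡ 10 (mod 41)
2^10 ≡ 40 (mod 41)
2^20 ≡ 1 (mod 41) ✓
So ord_41(2) = 20, hence |⟨2⟩| = 20.
[(Z/41Z)^× : ⟨2⟩] = 40/20 = 2.

2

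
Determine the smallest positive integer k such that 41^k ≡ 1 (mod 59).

29

The order of 41 must divide φ(59) = 59 − 1 = 58 = 2 · 29.
Divisors of 58: 1, 2, 29, 58.
Check 41^d mod 59 for each divisor in increasing order:
41^1 ≡ 41 (mod 59)
41^2 ≡ 29 (mod 59)
41^29 ≡ 1 (mod 59) ✓
Therefore the multiplicative order of 41 modulo 59 is 29.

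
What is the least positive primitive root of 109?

φ(109) = 109 − 1 = 108 = 2^2 · 3^3.
g is a primitive root iff g^(108/q) ≢ 1 (mod 109) for each prime q ∈ {2, 3}.
g = 2: 2^54 ≡ 108; 2^36 ≡ 1 — hits 1, so not a primitive root.
g = 3: 3^54 ≡ 1 — hits 1, so not a primitive root.
g = 4: 4^54 ≡ 1 — hits 1, so not a primitive root.
g = 5: 5^54 ≡ 1 — hits 1, so not a primitive root.
g = 6: 6^54 ≡ 108; 6^36 ≡ 63 — none is 1, so 6 is a primitive root.
Hence the least primitive root of 109 is 6.

6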